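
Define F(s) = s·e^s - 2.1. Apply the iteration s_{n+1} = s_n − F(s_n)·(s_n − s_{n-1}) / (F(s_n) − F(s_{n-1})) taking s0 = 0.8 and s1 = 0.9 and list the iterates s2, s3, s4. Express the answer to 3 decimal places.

0.874, 0.875, 0.875

F(0.8) = -0.31957, F(0.9) = 0.11364
s2 = 0.90000 − 0.11364·(0.90000 − 0.80000) / (0.11364 − (-0.31957)) = 0.90000 − (0.01136)/(0.43321) = 0.87377
F(0.87377) = -0.00652
s3 = 0.87377 − (-0.00652)·(0.87377 − 0.90000) / (-0.00652 − 0.11364) = 0.87377 − (0.00017)/(-0.12017) = 0.87519
F(0.87519) = -0.00012
s4 = 0.87519 − (-0.00012)·(0.87519 − 0.87377) / (-0.00012 − (-0.00652)) = 0.87519 − (0.00000)/(0.00640) = 0.87522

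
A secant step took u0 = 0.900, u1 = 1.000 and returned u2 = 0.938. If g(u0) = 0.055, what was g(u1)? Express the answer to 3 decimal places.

-0.090

The secant line through (0.900, 0.055) and (1.000, g(u1)) crosses zero at u2 = 0.938.
So (0.900, 0.055), (1.000, g(u1)), (0.938, 0) are collinear:
g(u1) = 0.055 · (1.000 − 0.938) / (0.900 − 0.938) = 0.055 · (0.06200)/(-0.03800) = -0.08974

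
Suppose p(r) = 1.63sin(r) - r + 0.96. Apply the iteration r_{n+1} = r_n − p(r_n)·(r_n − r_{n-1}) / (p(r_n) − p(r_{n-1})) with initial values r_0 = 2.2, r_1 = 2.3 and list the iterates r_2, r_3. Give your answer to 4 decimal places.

p(2.2) = 0.077849, p(2.3) = -0.124501
r_2 = 2.300000 − (-0.124501)·(2.300000 − 2.200000) / (-0.124501 − 0.077849) = 2.300000 − (-0.012450)/(-0.202350) = 2.238473
p(2.238473) = 0.001505
r_3 = 2.238473 − 0.001505·(2.238473 − 2.300000) / (0.001505 − (-0.124501)) = 2.238473 − (-0.000093)/(0.126006) = 2.239208

2.2385, 2.2392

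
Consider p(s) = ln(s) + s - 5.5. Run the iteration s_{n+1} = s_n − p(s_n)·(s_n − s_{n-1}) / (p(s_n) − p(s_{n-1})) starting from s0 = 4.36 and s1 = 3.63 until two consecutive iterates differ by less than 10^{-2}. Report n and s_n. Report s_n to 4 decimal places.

n = 3, s_n = 4.0912

p(4.36) = 0.332472, p(3.63) = -0.580767
s2 = 3.630000 − (-0.580767)·(-0.730000)/(-0.913239) = 4.094238;  |Δ| = 0.464238
p(4.094238) = 0.003818
s3 = 4.094238 − 0.003818·(0.464238)/(0.584586) = 4.091206;  |Δ| = 0.003032
|s3 − s2| = 0.003032 < 10^{-2}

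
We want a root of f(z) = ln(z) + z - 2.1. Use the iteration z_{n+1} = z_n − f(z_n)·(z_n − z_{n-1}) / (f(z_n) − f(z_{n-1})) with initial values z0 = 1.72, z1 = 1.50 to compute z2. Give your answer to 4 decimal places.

f(1.72) = 0.162324, f(1.50) = -0.194535
z2 = 1.500000 − (-0.194535)·(1.500000 − 1.720000) / (-0.194535 − 0.162324) = 1.500000 − (0.042798)/(-0.356859) = 1.619929

1.6199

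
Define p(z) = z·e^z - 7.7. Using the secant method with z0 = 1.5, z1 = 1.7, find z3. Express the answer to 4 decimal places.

p(1.5) = -0.977466, p(1.7) = 1.605711
z2 = 1.700000 − 1.605711·(1.700000 − 1.500000) / (1.605711 − (-0.977466)) = 1.700000 − (0.321142)/(2.583177) = 1.575679
p(1.575679) = -0.083127
z3 = 1.575679 − (-0.083127)·(1.575679 − 1.700000) / (-0.083127 − 1.605711) = 1.575679 − (0.010334)/(-1.688837) = 1.581799

1.5818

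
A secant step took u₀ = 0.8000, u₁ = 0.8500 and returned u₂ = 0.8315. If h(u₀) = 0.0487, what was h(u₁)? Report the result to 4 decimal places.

The secant line through (0.8000, 0.0487) and (0.8500, h(u₁)) crosses zero at u₂ = 0.8315.
So (0.8000, 0.0487), (0.8500, h(u₁)), (0.8315, 0) are collinear:
h(u₁) = 0.0487 · (0.8500 − 0.8315) / (0.8000 − 0.8315) = 0.0487 · (0.018500)/(-0.031500) = -0.028602

-0.0286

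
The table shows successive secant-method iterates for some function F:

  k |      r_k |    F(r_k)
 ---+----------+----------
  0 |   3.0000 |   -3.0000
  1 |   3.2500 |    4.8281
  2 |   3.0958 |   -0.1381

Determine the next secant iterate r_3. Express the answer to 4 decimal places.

3.1001

r_3 = 3.0958 − (-0.1381)·(3.0958 − 3.2500) / (-0.1381 − 4.8281)
   = 3.0958 − (0.021295)/(-4.966200) = 3.100088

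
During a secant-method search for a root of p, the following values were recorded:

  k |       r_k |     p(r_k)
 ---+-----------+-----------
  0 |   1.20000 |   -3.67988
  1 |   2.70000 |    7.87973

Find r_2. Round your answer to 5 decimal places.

r_2 = 2.70000 − 7.87973·(2.70000 − 1.20000) / (7.87973 − (-3.67988))
   = 2.70000 − (11.8195950)/(11.5596100) = 1.6775092

1.67751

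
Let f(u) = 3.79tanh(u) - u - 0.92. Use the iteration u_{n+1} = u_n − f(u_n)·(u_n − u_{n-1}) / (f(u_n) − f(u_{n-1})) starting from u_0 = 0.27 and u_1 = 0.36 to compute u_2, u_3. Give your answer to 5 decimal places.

f(0.27) = -0.1908619, f(0.36) = 0.0283612
u_2 = 0.3600000 − 0.0283612·(0.3600000 − 0.2700000) / (0.0283612 − (-0.1908619)) = 0.3600000 − (0.0025525)/(0.2192231) = 0.3483566
f(0.3483566) = 0.0009799
u_3 = 0.3483566 − 0.0009799·(0.3483566 − 0.3600000) / (0.0009799 − 0.0283612) = 0.3483566 − (-0.0000114)/(-0.0273813) = 0.3479399

0.34836, 0.34794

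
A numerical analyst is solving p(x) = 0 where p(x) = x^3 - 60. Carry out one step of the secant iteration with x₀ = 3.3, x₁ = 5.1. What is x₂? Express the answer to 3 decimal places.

3.748

p(3.3) = -24.06300, p(5.1) = 72.65100
x₂ = 5.10000 − 72.65100·(5.10000 − 3.30000) / (72.65100 − (-24.06300)) = 5.10000 − (130.77180)/(96.71400) = 3.74785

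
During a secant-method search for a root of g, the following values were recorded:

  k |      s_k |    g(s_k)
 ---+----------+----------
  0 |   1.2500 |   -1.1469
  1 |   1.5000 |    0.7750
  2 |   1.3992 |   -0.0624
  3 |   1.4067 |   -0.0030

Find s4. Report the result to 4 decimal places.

s4 = 1.4067 − (-0.0030)·(1.4067 − 1.3992) / (-0.0030 − (-0.0624))
   = 1.4067 − (-0.000023)/(0.059400) = 1.407079

1.4071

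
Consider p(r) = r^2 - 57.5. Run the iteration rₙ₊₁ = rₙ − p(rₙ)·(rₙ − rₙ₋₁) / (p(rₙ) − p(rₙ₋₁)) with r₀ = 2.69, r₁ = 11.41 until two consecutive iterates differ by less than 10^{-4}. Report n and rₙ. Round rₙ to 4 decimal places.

n = 7, rₙ = 7.5829

p(2.69) = -50.263900, p(11.41) = 72.688100
r₂ = 11.410000 − 72.688100·(8.720000)/(122.952000) = 6.254816;  |Δ| = 5.155184
p(6.254816) = -18.377282
r₃ = 6.254816 − (-18.377282)·(-5.155184)/(-91.065382) = 7.295148;  |Δ| = 1.040332
p(7.295148) = -4.280814
r₄ = 7.295148 − (-4.280814)·(1.040332)/(14.096468) = 7.611076;  |Δ| = 0.315928
p(7.611076) = 0.428481
r₅ = 7.611076 − 0.428481·(0.315928)/(4.709295) = 7.582331;  |Δ| = 0.028745
p(7.582331) = -0.008255
r₆ = 7.582331 − (-0.008255)·(-0.028745)/(-0.436736) = 7.582874;  |Δ| = 0.000543
p(7.582874) = -0.000015
r₇ = 7.582874 − (-0.000015)·(0.000543)/(0.008240) = 7.582875;  |Δ| = 0.000001
|r₇ − r₆| = 0.000001 < 10^{-4}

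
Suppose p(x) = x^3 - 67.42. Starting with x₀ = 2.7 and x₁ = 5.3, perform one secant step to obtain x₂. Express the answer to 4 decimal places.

p(2.7) = -47.737000, p(5.3) = 81.457000
x₂ = 5.300000 − 81.457000·(5.300000 − 2.700000) / (81.457000 − (-47.737000)) = 5.300000 − (211.788200)/(129.194000) = 3.660696

3.6607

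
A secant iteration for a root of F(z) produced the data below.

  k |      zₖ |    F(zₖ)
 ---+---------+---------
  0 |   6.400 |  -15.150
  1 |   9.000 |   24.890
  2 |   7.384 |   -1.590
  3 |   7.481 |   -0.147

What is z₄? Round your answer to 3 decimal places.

z₄ = 7.481 − (-0.147)·(7.481 − 7.384) / (-0.147 − (-1.590))
   = 7.481 − (-0.01426)/(1.44300) = 7.49088

7.491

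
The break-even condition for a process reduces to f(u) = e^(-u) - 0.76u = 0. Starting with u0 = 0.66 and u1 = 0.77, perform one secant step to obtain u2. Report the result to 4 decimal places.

f(0.66) = 0.015251, f(0.77) = -0.122187
u2 = 0.770000 − (-0.122187)·(0.770000 − 0.660000) / (-0.122187 − 0.015251) = 0.770000 − (-0.013441)/(-0.137438) = 0.672207

0.6722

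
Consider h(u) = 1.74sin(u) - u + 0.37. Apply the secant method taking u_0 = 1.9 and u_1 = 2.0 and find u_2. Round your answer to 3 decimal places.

1.971

h(1.9) = 0.11656, h(2.0) = -0.04782
u_2 = 2.00000 − (-0.04782)·(2.00000 − 1.90000) / (-0.04782 − 0.11656) = 2.00000 − (-0.00478)/(-0.16438) = 1.97091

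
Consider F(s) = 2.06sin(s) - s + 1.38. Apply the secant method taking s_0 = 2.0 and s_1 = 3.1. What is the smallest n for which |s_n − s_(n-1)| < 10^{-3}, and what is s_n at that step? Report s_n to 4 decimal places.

n = 5, s_n = 2.5422

F(2.0) = 1.253153, F(3.1) = -1.634344
s_2 = 3.100000 − (-1.634344)·(1.100000)/(-2.887497) = 2.477392;  |Δ| = 0.622608
F(2.477392) = 0.172453
s_3 = 2.477392 − 0.172453·(-0.622608)/(1.806797) = 2.536818;  |Δ| = 0.059426
F(2.536818) = 0.014450
s_4 = 2.536818 − 0.014450·(0.059426)/(-0.158004) = 2.542253;  |Δ| = 0.005435
F(2.542253) = -0.000212
s_5 = 2.542253 − (-0.000212)·(0.005435)/(-0.014661) = 2.542174;  |Δ| = 0.000078
|s_5 − s_4| = 0.000078 < 10^{-3}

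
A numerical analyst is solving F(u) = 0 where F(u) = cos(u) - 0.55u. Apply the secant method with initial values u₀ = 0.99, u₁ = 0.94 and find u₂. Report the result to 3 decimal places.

F(0.99) = 0.00419, F(0.94) = 0.07279
u₂ = 0.94000 − 0.07279·(0.94000 − 0.99000) / (0.07279 − 0.00419) = 0.94000 − (-0.00364)/(0.06860) = 0.99305

0.993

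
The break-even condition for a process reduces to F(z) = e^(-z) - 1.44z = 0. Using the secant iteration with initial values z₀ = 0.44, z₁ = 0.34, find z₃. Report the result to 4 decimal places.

F(0.44) = 0.010436, F(0.34) = 0.222170
z₂ = 0.340000 − 0.222170·(0.340000 − 0.440000) / (0.222170 − 0.010436) = 0.340000 − (-0.022217)/(0.211734) = 0.444929
F(0.444929) = 0.000172
z₃ = 0.444929 − 0.000172·(0.444929 − 0.340000) / (0.000172 − 0.222170) = 0.444929 − (0.000018)/(-0.221998) = 0.445010

0.4450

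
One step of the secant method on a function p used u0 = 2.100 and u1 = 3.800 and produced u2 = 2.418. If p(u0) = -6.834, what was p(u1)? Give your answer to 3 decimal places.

29.700

The secant line through (2.100, -6.834) and (3.800, p(u1)) crosses zero at u2 = 2.418.
So (2.100, -6.834), (3.800, p(u1)), (2.418, 0) are collinear:
p(u1) = -6.834 · (3.800 − 2.418) / (2.100 − 2.418) = -6.834 · (1.38200)/(-0.31800) = 29.69996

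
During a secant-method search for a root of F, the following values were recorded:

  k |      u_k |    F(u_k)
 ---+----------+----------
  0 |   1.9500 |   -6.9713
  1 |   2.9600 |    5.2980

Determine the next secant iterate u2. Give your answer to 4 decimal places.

2.5239

u2 = 2.9600 − 5.2980·(2.9600 − 1.9500) / (5.2980 − (-6.9713))
   = 2.9600 − (5.350980)/(12.269300) = 2.523872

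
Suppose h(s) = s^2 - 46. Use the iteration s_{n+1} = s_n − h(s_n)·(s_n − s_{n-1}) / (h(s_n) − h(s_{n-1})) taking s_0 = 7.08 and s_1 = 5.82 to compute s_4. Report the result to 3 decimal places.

6.782

h(7.08) = 4.12640, h(5.82) = -12.12760
s_2 = 5.82000 − (-12.12760)·(5.82000 − 7.08000) / (-12.12760 − 4.12640) = 5.82000 − (15.28078)/(-16.25400) = 6.76012
h(6.76012) = -0.30072
s_3 = 6.76012 − (-0.30072)·(6.76012 − 5.82000) / (-0.30072 − (-12.12760)) = 6.76012 − (-0.28272)/(11.82688) = 6.78403
h(6.78403) = 0.02304
s_4 = 6.78403 − 0.02304·(6.78403 − 6.76012) / (0.02304 − (-0.30072)) = 6.78403 − (0.00055)/(0.32377) = 6.78233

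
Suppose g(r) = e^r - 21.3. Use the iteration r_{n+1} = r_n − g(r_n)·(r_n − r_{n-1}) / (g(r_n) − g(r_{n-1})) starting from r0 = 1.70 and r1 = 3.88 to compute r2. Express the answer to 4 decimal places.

g(1.70) = -15.826053, g(3.88) = 27.124215
r2 = 3.880000 − 27.124215·(3.880000 − 1.700000) / (27.124215 − (-15.826053)) = 3.880000 − (59.130789)/(42.950268) = 2.503273

2.5033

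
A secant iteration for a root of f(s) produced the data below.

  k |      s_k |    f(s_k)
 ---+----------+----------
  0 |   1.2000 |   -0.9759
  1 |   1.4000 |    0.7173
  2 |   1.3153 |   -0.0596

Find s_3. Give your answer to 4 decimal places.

s_3 = 1.3153 − (-0.0596)·(1.3153 − 1.4000) / (-0.0596 − 0.7173)
   = 1.3153 − (0.005048)/(-0.776900) = 1.321798

1.3218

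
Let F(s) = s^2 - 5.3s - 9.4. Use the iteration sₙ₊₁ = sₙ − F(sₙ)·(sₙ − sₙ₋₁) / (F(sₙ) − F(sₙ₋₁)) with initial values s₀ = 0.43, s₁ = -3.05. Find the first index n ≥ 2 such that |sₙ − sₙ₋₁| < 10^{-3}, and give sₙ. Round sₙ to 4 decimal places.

F(0.43) = -11.494100, F(-3.05) = 16.067500
s₂ = -3.050000 − 16.067500·(-3.480000)/(27.561600) = -1.021275;  |Δ| = 2.028725
F(-1.021275) = -2.944238
s₃ = -1.021275 − (-2.944238)·(2.028725)/(-19.011738) = -1.335452;  |Δ| = 0.314177
F(-1.335452) = -0.538671
s₄ = -1.335452 − (-0.538671)·(-0.314177)/(2.405567) = -1.405805;  |Δ| = 0.070353
F(-1.405805) = 0.027053
s₅ = -1.405805 − 0.027053·(-0.070353)/(0.565724) = -1.402441;  |Δ| = 0.003364
F(-1.402441) = -0.000225
s₆ = -1.402441 − (-0.000225)·(0.003364)/(-0.027278) = -1.402468;  |Δ| = 0.000028
|s₆ − s₅| = 0.000028 < 10^{-3}

n = 6, sₙ = -1.4025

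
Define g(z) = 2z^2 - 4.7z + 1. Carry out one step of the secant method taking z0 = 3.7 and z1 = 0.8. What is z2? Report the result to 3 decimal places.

g(3.7) = 10.99000, g(0.8) = -1.48000
z2 = 0.80000 − (-1.48000)·(0.80000 − 3.70000) / (-1.48000 − 10.99000) = 0.80000 − (4.29200)/(-12.47000) = 1.14419

1.144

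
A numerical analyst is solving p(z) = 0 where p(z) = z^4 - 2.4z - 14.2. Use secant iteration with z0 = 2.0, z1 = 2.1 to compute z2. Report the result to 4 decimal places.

p(2.0) = -3.000000, p(2.1) = 0.208100
z2 = 2.100000 − 0.208100·(2.100000 − 2.000000) / (0.208100 − (-3.000000)) = 2.100000 − (0.020810)/(3.208100) = 2.093513

2.0935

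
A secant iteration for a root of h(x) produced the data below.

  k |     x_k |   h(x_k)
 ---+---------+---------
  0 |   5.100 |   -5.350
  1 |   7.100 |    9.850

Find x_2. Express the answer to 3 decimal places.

x_2 = 7.100 − 9.850·(7.100 − 5.100) / (9.850 − (-5.350))
   = 7.100 − (19.70000)/(15.20000) = 5.80395

5.804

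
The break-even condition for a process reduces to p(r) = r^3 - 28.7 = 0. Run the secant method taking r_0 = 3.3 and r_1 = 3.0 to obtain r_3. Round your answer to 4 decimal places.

p(3.3) = 7.237000, p(3.0) = -1.700000
r_2 = 3.000000 − (-1.700000)·(3.000000 − 3.300000) / (-1.700000 − 7.237000) = 3.000000 − (0.510000)/(-8.937000) = 3.057066
p(3.057066) = -0.129720
r_3 = 3.057066 − (-0.129720)·(3.057066 − 3.000000) / (-0.129720 − (-1.700000)) = 3.057066 − (-0.007403)/(1.570280) = 3.061780

3.0618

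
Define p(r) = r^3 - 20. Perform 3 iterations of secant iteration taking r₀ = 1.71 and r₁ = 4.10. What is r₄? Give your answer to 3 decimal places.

p(1.71) = -14.99979, p(4.10) = 48.92100
r₂ = 4.10000 − 48.92100·(4.10000 − 1.71000) / (48.92100 − (-14.99979)) = 4.10000 − (116.92119)/(63.92079) = 2.27084
p(2.27084) = -8.28989
r₃ = 2.27084 − (-8.28989)·(2.27084 − 4.10000) / (-8.28989 − 48.92100) = 2.27084 − (15.16351)/(-57.21089) = 2.53589
p(2.53589) = -3.69239
r₄ = 2.53589 − (-3.69239)·(2.53589 − 2.27084) / (-3.69239 − (-8.28989)) = 2.53589 − (-0.97865)/(4.59750) = 2.74875

2.749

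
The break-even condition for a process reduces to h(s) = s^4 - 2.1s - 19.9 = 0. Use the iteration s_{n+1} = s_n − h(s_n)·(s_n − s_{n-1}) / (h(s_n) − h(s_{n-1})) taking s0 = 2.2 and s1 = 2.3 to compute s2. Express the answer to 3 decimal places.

h(2.2) = -1.09440, h(2.3) = 3.25410
s2 = 2.30000 − 3.25410·(2.30000 − 2.20000) / (3.25410 − (-1.09440)) = 2.30000 − (0.32541)/(4.34850) = 2.22517

2.225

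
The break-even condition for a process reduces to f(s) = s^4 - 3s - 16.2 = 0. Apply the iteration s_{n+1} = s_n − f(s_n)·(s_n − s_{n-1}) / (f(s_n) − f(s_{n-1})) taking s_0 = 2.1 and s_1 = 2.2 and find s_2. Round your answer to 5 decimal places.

2.18299

f(2.1) = -3.0519000, f(2.2) = 0.6256000
s_2 = 2.2000000 − 0.6256000·(2.2000000 − 2.1000000) / (0.6256000 − (-3.0519000)) = 2.2000000 − (0.0625600)/(3.6775000) = 2.1829884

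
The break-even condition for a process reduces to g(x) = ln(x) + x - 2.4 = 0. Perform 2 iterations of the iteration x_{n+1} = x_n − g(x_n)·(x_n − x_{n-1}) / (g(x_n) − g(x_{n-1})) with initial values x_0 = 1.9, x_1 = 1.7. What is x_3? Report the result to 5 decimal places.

1.80787

g(1.9) = 0.1418539, g(1.7) = -0.1693717
x_2 = 1.7000000 − (-0.1693717)·(1.7000000 − 1.9000000) / (-0.1693717 − 0.1418539) = 1.7000000 − (0.0338743)/(-0.3112256) = 1.8088418
g(1.8088418) = 0.0015285
x_3 = 1.8088418 − 0.0015285·(1.8088418 − 1.7000000) / (0.0015285 − (-0.1693717)) = 1.8088418 − (0.0001664)/(0.1709003) = 1.8078683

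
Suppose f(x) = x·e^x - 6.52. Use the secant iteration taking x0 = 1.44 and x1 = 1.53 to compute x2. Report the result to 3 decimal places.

f(1.44) = -0.44220, f(1.53) = 0.54581
x2 = 1.53000 − 0.54581·(1.53000 − 1.44000) / (0.54581 − (-0.44220)) = 1.53000 − (0.04912)/(0.98801) = 1.48028

1.480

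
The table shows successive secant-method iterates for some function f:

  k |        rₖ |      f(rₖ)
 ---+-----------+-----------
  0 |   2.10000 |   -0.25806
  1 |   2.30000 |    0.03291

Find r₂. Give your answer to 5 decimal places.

2.27738

r₂ = 2.30000 − 0.03291·(2.30000 − 2.10000) / (0.03291 − (-0.25806))
   = 2.30000 − (0.0065820)/(0.2909700) = 2.2773791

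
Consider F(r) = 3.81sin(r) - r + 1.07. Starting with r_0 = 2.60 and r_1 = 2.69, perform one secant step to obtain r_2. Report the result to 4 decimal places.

F(2.60) = 0.434060, F(2.69) = 0.042681
r_2 = 2.690000 − 0.042681·(2.690000 − 2.600000) / (0.042681 − 0.434060) = 2.690000 − (0.003841)/(-0.391380) = 2.699815

2.6998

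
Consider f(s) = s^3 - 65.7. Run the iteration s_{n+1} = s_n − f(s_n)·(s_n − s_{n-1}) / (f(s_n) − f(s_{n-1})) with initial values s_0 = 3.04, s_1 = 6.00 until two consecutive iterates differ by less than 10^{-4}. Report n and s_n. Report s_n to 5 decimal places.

f(3.04) = -37.6055360, f(6.00) = 150.3000000
s_2 = 6.0000000 − 150.3000000·(2.9600000)/(187.9055360) = 3.6323848;  |Δ| = 2.3676152
f(3.6323848) = -17.7735176
s_3 = 3.6323848 − (-17.7735176)·(-2.3676152)/(-168.0735176) = 3.8827565;  |Δ| = 0.2503717
f(3.8827565) = -7.1643470
s_4 = 3.8827565 − (-7.1643470)·(0.2503717)/(10.6091705) = 4.0518319;  |Δ| = 0.1690754
f(4.0518319) = 0.8203087
s_5 = 4.0518319 − 0.8203087·(0.1690754)/(7.9846557) = 4.0344618;  |Δ| = 0.0173701
f(4.0344618) = -0.0315400
s_6 = 4.0344618 − (-0.0315400)·(-0.0173701)/(-0.8518487) = 4.0351050;  |Δ| = 0.0006431
f(4.0351050) = -0.0001304
s_7 = 4.0351050 − (-0.0001304)·(0.0006431)/(0.0314096) = 4.0351076;  |Δ| = 0.0000027
|s_7 − s_6| = 0.0000027 < 10^{-4}

n = 7, s_n = 4.03511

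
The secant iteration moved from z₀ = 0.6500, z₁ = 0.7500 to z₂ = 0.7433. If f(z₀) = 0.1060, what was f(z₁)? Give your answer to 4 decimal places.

The secant line through (0.6500, 0.1060) and (0.7500, f(z₁)) crosses zero at z₂ = 0.7433.
So (0.6500, 0.1060), (0.7500, f(z₁)), (0.7433, 0) are collinear:
f(z₁) = 0.1060 · (0.7500 − 0.7433) / (0.6500 − 0.7433) = 0.1060 · (0.006700)/(-0.093300) = -0.007612

-0.0076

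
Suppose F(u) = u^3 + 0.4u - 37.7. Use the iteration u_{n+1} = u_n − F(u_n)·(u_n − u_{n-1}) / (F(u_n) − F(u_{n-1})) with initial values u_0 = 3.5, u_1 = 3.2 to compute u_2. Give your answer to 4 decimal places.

F(3.5) = 6.575000, F(3.2) = -3.652000
u_2 = 3.200000 − (-3.652000)·(3.200000 − 3.500000) / (-3.652000 − 6.575000) = 3.200000 − (1.095600)/(-10.227000) = 3.307128

3.3071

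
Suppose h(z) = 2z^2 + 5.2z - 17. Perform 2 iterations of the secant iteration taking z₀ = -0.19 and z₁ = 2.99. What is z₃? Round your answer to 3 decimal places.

h(-0.19) = -17.91580, h(2.99) = 16.42820
z₂ = 2.99000 − 16.42820·(2.99000 − (-0.19000)) / (16.42820 − (-17.91580)) = 2.99000 − (52.24168)/(34.34400) = 1.46887
h(1.46887) = -5.04671
z₃ = 1.46887 − (-5.04671)·(1.46887 − 2.99000) / (-5.04671 − 16.42820) = 1.46887 − (7.67671)/(-21.47491) = 1.82634

1.826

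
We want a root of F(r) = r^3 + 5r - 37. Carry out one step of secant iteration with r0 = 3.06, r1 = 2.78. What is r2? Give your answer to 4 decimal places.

F(3.06) = 6.952616, F(2.78) = -1.615048
r2 = 2.780000 − (-1.615048)·(2.780000 − 3.060000) / (-1.615048 − 6.952616) = 2.780000 − (0.452213)/(-8.567664) = 2.832781

2.8328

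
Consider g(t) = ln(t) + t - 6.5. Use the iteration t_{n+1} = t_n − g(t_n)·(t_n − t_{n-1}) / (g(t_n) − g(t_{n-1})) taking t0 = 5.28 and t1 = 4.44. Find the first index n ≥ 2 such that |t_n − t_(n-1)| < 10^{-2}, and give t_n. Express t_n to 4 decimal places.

g(5.28) = 0.443926, g(4.44) = -0.569346
t2 = 4.440000 − (-0.569346)·(-0.840000)/(-1.013272) = 4.911986;  |Δ| = 0.471986
g(4.911986) = 0.003665
t3 = 4.911986 − 0.003665·(0.471986)/(0.573010) = 4.908968;  |Δ| = 0.003019
|t3 − t2| = 0.003019 < 10^{-2}

n = 3, t_n = 4.9090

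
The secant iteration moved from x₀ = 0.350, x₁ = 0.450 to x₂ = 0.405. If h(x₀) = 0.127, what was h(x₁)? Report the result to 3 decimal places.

-0.104

The secant line through (0.350, 0.127) and (0.450, h(x₁)) crosses zero at x₂ = 0.405.
So (0.350, 0.127), (0.450, h(x₁)), (0.405, 0) are collinear:
h(x₁) = 0.127 · (0.450 − 0.405) / (0.350 − 0.405) = 0.127 · (0.04500)/(-0.05500) = -0.10391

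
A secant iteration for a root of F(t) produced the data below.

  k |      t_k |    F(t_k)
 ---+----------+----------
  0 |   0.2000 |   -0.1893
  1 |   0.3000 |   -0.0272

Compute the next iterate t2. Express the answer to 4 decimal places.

0.3168

t2 = 0.3000 − (-0.0272)·(0.3000 − 0.2000) / (-0.0272 − (-0.1893))
   = 0.3000 − (-0.002720)/(0.162100) = 0.316780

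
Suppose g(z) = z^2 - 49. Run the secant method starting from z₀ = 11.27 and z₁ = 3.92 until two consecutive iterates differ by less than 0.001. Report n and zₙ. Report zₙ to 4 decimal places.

g(11.27) = 78.012900, g(3.92) = -33.633600
z₂ = 3.920000 − (-33.633600)·(-7.350000)/(-111.646500) = 6.134194;  |Δ| = 2.214194
g(6.134194) = -11.371670
z₃ = 6.134194 − (-11.371670)·(2.214194)/(22.261930) = 7.265231;  |Δ| = 1.131037
g(7.265231) = 3.783582
z₄ = 7.265231 − 3.783582·(1.131037)/(15.155251) = 6.982862;  |Δ| = 0.282369
g(6.982862) = -0.239638
z₅ = 6.982862 − (-0.239638)·(-0.282369)/(-4.023219) = 6.999681;  |Δ| = 0.016819
g(6.999681) = -0.004466
z₆ = 6.999681 − (-0.004466)·(0.016819)/(0.235171) = 7.000000;  |Δ| = 0.000319
|z₆ − z₅| = 0.000319 < 0.001

n = 6, zₙ = 7.0000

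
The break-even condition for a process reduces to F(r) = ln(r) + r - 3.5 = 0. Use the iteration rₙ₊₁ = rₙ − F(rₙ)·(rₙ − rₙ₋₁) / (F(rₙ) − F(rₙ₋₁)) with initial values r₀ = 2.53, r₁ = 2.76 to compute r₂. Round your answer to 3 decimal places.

2.560

F(2.53) = -0.04178, F(2.76) = 0.27523
r₂ = 2.76000 − 0.27523·(2.76000 − 2.53000) / (0.27523 − (-0.04178)) = 2.76000 − (0.06330)/(0.31701) = 2.56031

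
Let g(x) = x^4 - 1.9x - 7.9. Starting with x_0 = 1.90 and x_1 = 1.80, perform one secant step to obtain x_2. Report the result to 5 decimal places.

g(1.90) = 1.5221000, g(1.80) = -0.8224000
x_2 = 1.8000000 − (-0.8224000)·(1.8000000 − 1.9000000) / (-0.8224000 − 1.5221000) = 1.8000000 − (0.0822400)/(-2.3445000) = 1.8350778

1.83508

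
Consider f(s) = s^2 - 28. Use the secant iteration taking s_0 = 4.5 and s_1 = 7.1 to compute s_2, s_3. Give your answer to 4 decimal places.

5.1681, 5.2733

f(4.5) = -7.750000, f(7.1) = 22.410000
s_2 = 7.100000 − 22.410000·(7.100000 − 4.500000) / (22.410000 − (-7.750000)) = 7.100000 − (58.266000)/(30.160000) = 5.168103
f(5.168103) = -1.290707
s_3 = 5.168103 − (-1.290707)·(5.168103 − 7.100000) / (-1.290707 − 22.410000) = 5.168103 − (2.493512)/(-23.700707) = 5.273312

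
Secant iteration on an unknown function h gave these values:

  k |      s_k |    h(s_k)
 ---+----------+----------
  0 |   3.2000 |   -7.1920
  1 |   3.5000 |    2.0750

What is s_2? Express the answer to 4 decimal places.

3.4328

s_2 = 3.5000 − 2.0750·(3.5000 − 3.2000) / (2.0750 − (-7.1920))
   = 3.5000 − (0.622500)/(9.267000) = 3.432826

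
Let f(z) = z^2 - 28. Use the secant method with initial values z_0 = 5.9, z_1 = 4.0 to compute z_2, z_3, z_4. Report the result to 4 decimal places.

f(5.9) = 6.810000, f(4.0) = -12.000000
z_2 = 4.000000 − (-12.000000)·(4.000000 − 5.900000) / (-12.000000 − 6.810000) = 4.000000 − (22.800000)/(-18.810000) = 5.212121
f(5.212121) = -0.833792
z_3 = 5.212121 − (-0.833792)·(5.212121 − 4.000000) / (-0.833792 − (-12.000000)) = 5.212121 − (-1.010658)/(11.166208) = 5.302632
f(5.302632) = 0.117902
z_4 = 5.302632 − 0.117902·(5.302632 − 5.212121) / (0.117902 − (-0.833792)) = 5.302632 − (0.010671)/(0.951694) = 5.291419

5.2121, 5.3026, 5.2914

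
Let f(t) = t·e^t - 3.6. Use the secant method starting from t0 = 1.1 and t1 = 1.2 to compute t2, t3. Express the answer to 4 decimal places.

f(1.1) = -0.295417, f(1.2) = 0.384140
t2 = 1.200000 − 0.384140·(1.200000 − 1.100000) / (0.384140 − (-0.295417)) = 1.200000 − (0.038414)/(0.679558) = 1.143472
f(1.143472) = -0.012193
t3 = 1.143472 − (-0.012193)·(1.143472 − 1.200000) / (-0.012193 − 0.384140) = 1.143472 − (0.000689)/(-0.396333) = 1.145211

1.1435, 1.1452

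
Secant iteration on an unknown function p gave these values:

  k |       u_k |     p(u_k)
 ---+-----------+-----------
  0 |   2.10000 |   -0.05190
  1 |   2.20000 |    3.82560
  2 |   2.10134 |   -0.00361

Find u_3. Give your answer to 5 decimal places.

2.10143

u_3 = 2.10134 − (-0.00361)·(2.10134 − 2.20000) / (-0.00361 − 3.82560)
   = 2.10134 − (0.0003562)/(-3.8292100) = 2.1014330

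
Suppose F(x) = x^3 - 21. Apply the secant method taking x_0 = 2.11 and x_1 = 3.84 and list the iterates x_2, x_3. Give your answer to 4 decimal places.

2.5351, 2.6874

F(2.11) = -11.606069, F(3.84) = 35.623104
x_2 = 3.840000 − 35.623104·(3.840000 − 2.110000) / (35.623104 − (-11.606069)) = 3.840000 − (61.627970)/(47.229173) = 2.535129
F(2.535129) = -4.707029
x_3 = 2.535129 − (-4.707029)·(2.535129 − 3.840000) / (-4.707029 − 35.623104) = 2.535129 − (6.142065)/(-40.330133) = 2.687424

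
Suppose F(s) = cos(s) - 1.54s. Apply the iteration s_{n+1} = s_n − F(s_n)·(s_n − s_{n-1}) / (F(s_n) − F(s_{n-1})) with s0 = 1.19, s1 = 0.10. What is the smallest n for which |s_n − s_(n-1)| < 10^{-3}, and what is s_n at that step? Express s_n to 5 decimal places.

F(1.19) = -1.4609401, F(0.10) = 0.8410042
s2 = 0.1000000 − 0.8410042·(-1.0900000)/(2.3019443) = 0.4982262;  |Δ| = 0.3982262
F(0.4982262) = 0.1111632
s3 = 0.4982262 − 0.1111632·(0.3982262)/(-0.7298409) = 0.5588807;  |Δ| = 0.0606545
F(0.5588807) = -0.0128271
s4 = 0.5588807 − (-0.0128271)·(0.0606545)/(-0.1239903) = 0.5526058;  |Δ| = 0.0062748
F(0.5526058) = 0.0001466
s5 = 0.5526058 − 0.0001466·(-0.0062748)/(0.0129737) = 0.5526767;  |Δ| = 0.0000709
|s5 − s4| = 0.0000709 < 10^{-3}

n = 5, s_n = 0.55268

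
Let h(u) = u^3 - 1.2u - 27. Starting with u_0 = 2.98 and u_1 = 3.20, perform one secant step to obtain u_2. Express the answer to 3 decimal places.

3.130

h(2.98) = -4.11241, h(3.20) = 1.92800
u_2 = 3.20000 − 1.92800·(3.20000 − 2.98000) / (1.92800 − (-4.11241)) = 3.20000 − (0.42416)/(6.04041) = 3.12978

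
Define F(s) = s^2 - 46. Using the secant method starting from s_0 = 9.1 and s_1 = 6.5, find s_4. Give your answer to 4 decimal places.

6.7823

F(9.1) = 36.810000, F(6.5) = -3.750000
s_2 = 6.500000 − (-3.750000)·(6.500000 − 9.100000) / (-3.750000 − 36.810000) = 6.500000 − (9.750000)/(-40.560000) = 6.740385
F(6.740385) = -0.567215
s_3 = 6.740385 − (-0.567215)·(6.740385 − 6.500000) / (-0.567215 − (-3.750000)) = 6.740385 − (-0.136350)/(3.182785) = 6.783224
F(6.783224) = 0.012133
s_4 = 6.783224 − 0.012133·(6.783224 − 6.740385) / (0.012133 − (-0.567215)) = 6.783224 − (0.000520)/(0.579349) = 6.782327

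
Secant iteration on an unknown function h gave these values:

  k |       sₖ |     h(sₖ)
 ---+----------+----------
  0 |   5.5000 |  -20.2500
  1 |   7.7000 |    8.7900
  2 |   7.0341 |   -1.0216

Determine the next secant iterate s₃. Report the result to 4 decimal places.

7.1034

s₃ = 7.0341 − (-1.0216)·(7.0341 − 7.7000) / (-1.0216 − 8.7900)
   = 7.0341 − (0.680283)/(-9.811600) = 7.103435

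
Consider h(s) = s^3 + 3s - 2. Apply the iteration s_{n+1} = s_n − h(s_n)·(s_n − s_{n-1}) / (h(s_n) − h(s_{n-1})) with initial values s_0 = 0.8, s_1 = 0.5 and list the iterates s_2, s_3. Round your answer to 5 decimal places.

h(0.8) = 0.9120000, h(0.5) = -0.3750000
s_2 = 0.5000000 − (-0.3750000)·(0.5000000 − 0.8000000) / (-0.3750000 − 0.9120000) = 0.5000000 − (0.1125000)/(-1.2870000) = 0.5874126
h(0.5874126) = -0.0350734
s_3 = 0.5874126 − (-0.0350734)·(0.5874126 − 0.5000000) / (-0.0350734 − (-0.3750000)) = 0.5874126 − (-0.0030659)/(0.3399266) = 0.5964318

0.58741, 0.59643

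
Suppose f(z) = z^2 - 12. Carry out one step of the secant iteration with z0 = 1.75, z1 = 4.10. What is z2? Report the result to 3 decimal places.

f(1.75) = -8.93750, f(4.10) = 4.81000
z2 = 4.10000 − 4.81000·(4.10000 − 1.75000) / (4.81000 − (-8.93750)) = 4.10000 − (11.30350)/(13.74750) = 3.27778

3.278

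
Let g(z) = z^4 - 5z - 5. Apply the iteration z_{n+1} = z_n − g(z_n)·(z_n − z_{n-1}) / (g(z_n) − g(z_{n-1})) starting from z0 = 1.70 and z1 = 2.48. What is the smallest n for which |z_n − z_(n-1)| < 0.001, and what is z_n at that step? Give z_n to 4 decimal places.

g(1.70) = -5.147900, g(2.48) = 20.427420
z2 = 2.480000 − 20.427420·(0.780000)/(25.575320) = 1.857001;  |Δ| = 0.622999
g(1.857001) = -2.393170
z3 = 1.857001 − (-2.393170)·(-0.622999)/(-22.820590) = 1.922335;  |Δ| = 0.065333
g(1.922335) = -0.955911
z4 = 1.922335 − (-0.955911)·(0.065333)/(1.437259) = 1.965787;  |Δ| = 0.043453
g(1.965787) = 0.104029
z5 = 1.965787 − 0.104029·(0.043453)/(1.059940) = 1.961523;  |Δ| = 0.004265
g(1.961523) = -0.003813
z6 = 1.961523 − (-0.003813)·(-0.004265)/(-0.107842) = 1.961673;  |Δ| = 0.000151
|z6 − z5| = 0.000151 < 0.001

n = 6, z_n = 1.9617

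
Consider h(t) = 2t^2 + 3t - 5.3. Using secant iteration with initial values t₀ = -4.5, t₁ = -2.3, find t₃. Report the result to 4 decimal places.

h(-4.5) = 21.700000, h(-2.3) = -1.620000
t₂ = -2.300000 − (-1.620000)·(-2.300000 − (-4.500000)) / (-1.620000 − 21.700000) = -2.300000 − (-3.564000)/(-23.320000) = -2.452830
h(-2.452830) = -0.625739
t₃ = -2.452830 − (-0.625739)·(-2.452830 − (-2.300000)) / (-0.625739 − (-1.620000)) = -2.452830 − (0.095632)/(0.994261) = -2.549014

-2.5490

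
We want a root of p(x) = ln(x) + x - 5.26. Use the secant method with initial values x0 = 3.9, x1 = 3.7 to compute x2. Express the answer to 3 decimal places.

3.899

p(3.9) = 0.00098, p(3.7) = -0.25167
x2 = 3.70000 − (-0.25167)·(3.70000 − 3.90000) / (-0.25167 − 0.00098) = 3.70000 − (0.05033)/(-0.25264) = 3.89923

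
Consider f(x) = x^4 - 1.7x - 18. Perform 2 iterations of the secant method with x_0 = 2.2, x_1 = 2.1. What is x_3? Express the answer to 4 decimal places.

f(2.2) = 1.685600, f(2.1) = -2.121900
x_2 = 2.100000 − (-2.121900)·(2.100000 − 2.200000) / (-2.121900 − 1.685600) = 2.100000 − (0.212190)/(-3.807500) = 2.155729
f(2.155729) = -0.068555
x_3 = 2.155729 − (-0.068555)·(2.155729 − 2.100000) / (-0.068555 − (-2.121900)) = 2.155729 − (-0.003821)/(2.053345) = 2.157590

2.1576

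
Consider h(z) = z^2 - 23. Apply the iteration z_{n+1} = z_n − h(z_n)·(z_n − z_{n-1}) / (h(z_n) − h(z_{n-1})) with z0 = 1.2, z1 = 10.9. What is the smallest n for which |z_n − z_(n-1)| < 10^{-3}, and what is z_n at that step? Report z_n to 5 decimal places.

h(1.2) = -21.5600000, h(10.9) = 95.8100000
z2 = 10.9000000 − 95.8100000·(9.7000000)/(117.3700000) = 2.9818182;  |Δ| = 7.9181818
h(2.9818182) = -14.1087603
z3 = 2.9818182 − (-14.1087603)·(-7.9181818)/(-109.9187603) = 3.9981663;  |Δ| = 1.0163482
h(3.9981663) = -7.0146659
z4 = 3.9981663 − (-7.0146659)·(1.0163482)/(7.0940944) = 5.0031350;  |Δ| = 1.0049687
h(5.0031350) = 2.0313602
z5 = 5.0031350 − 2.0313602·(1.0049687)/(9.0460261) = 4.7774610;  |Δ| = 0.2256741
h(4.7774610) = -0.1758666
z6 = 4.7774610 − (-0.1758666)·(-0.2256741)/(-2.2072267) = 4.7954422;  |Δ| = 0.0179812
h(4.7954422) = -0.0037346
z7 = 4.7954422 − (-0.0037346)·(0.0179812)/(0.1721320) = 4.7958323;  |Δ| = 0.0003901
|z7 − z6| = 0.0003901 < 10^{-3}

n = 7, z_n = 4.79583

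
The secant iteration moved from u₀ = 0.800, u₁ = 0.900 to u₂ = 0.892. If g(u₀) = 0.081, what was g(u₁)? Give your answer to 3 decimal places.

-0.007

The secant line through (0.800, 0.081) and (0.900, g(u₁)) crosses zero at u₂ = 0.892.
So (0.800, 0.081), (0.900, g(u₁)), (0.892, 0) are collinear:
g(u₁) = 0.081 · (0.900 − 0.892) / (0.800 − 0.892) = 0.081 · (0.00800)/(-0.09200) = -0.00704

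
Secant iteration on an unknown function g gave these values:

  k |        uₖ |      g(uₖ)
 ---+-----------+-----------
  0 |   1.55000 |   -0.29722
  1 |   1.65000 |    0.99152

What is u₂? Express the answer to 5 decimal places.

u₂ = 1.65000 − 0.99152·(1.65000 − 1.55000) / (0.99152 − (-0.29722))
   = 1.65000 − (0.0991520)/(1.2887400) = 1.5730628

1.57306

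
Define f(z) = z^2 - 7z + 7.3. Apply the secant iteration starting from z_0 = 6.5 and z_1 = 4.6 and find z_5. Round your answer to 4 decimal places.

5.7248

f(6.5) = 4.050000, f(4.6) = -3.740000
z_2 = 4.600000 − (-3.740000)·(4.600000 − 6.500000) / (-3.740000 − 4.050000) = 4.600000 − (7.106000)/(-7.790000) = 5.512195
f(5.512195) = -0.901071
z_3 = 5.512195 − (-0.901071)·(5.512195 − 4.600000) / (-0.901071 − (-3.740000)) = 5.512195 − (-0.821952)/(2.838929) = 5.801724
f(5.801724) = 0.347934
z_4 = 5.801724 − 0.347934·(5.801724 − 5.512195) / (0.347934 − (-0.901071)) = 5.801724 − (0.100737)/(1.249005) = 5.721070
f(5.721070) = -0.016847
z_5 = 5.721070 − (-0.016847)·(5.721070 − 5.801724) / (-0.016847 − 0.347934) = 5.721070 − (0.001359)/(-0.364781) = 5.724795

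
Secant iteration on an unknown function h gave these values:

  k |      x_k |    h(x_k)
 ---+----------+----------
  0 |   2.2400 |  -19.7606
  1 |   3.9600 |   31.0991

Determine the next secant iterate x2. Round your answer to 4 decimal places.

2.9083

x2 = 3.9600 − 31.0991·(3.9600 − 2.2400) / (31.0991 − (-19.7606))
   = 3.9600 − (53.490452)/(50.859700) = 2.908274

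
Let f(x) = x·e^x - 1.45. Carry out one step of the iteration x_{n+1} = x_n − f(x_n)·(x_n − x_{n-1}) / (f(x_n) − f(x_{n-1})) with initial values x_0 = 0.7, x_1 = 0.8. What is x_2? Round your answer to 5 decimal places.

f(0.7) = -0.0403731, f(0.8) = 0.3304327
x_2 = 0.8000000 − 0.3304327·(0.8000000 − 0.7000000) / (0.3304327 − (-0.0403731)) = 0.8000000 − (0.0330433)/(0.3708058) = 0.7108879

0.71089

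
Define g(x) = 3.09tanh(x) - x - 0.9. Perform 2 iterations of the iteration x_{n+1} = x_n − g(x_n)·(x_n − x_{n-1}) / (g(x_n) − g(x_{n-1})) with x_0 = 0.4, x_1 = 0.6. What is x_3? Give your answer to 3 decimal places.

0.480

g(0.4) = -0.12596, g(0.6) = 0.15948
x_2 = 0.60000 − 0.15948·(0.60000 − 0.40000) / (0.15948 − (-0.12596)) = 0.60000 − (0.03190)/(0.28544) = 0.48825
g(0.48825) = 0.01099
x_3 = 0.48825 − 0.01099·(0.48825 − 0.60000) / (0.01099 − 0.15948) = 0.48825 − (-0.00123)/(-0.14849) = 0.47998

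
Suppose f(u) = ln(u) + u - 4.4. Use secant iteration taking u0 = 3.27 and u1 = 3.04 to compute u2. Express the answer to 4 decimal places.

3.2284

f(3.27) = 0.054790, f(3.04) = -0.248142
u2 = 3.040000 − (-0.248142)·(3.040000 − 3.270000) / (-0.248142 − 0.054790) = 3.040000 − (0.057073)/(-0.302932) = 3.228401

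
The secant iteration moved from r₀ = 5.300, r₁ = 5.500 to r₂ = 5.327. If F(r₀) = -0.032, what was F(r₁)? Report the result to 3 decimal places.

The secant line through (5.300, -0.032) and (5.500, F(r₁)) crosses zero at r₂ = 5.327.
So (5.300, -0.032), (5.500, F(r₁)), (5.327, 0) are collinear:
F(r₁) = -0.032 · (5.500 − 5.327) / (5.300 − 5.327) = -0.032 · (0.17300)/(-0.02700) = 0.20504

0.205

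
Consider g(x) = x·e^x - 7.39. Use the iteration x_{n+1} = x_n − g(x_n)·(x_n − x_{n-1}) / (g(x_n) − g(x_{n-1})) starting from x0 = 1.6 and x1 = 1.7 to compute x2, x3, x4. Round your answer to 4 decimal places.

g(1.6) = 0.534852, g(1.7) = 1.915711
x2 = 1.700000 − 1.915711·(1.700000 − 1.600000) / (1.915711 − 0.534852) = 1.700000 − (0.191571)/(1.380859) = 1.561267
g(1.561267) = 0.049207
x3 = 1.561267 − 0.049207·(1.561267 − 1.700000) / (0.049207 − 1.915711) = 1.561267 − (-0.006827)/(-1.866504) = 1.557609
g(1.557609) = 0.004685
x4 = 1.557609 − 0.004685·(1.557609 − 1.561267) / (0.004685 − 0.049207) = 1.557609 − (-0.000017)/(-0.044522) = 1.557224

1.5613, 1.5576, 1.5572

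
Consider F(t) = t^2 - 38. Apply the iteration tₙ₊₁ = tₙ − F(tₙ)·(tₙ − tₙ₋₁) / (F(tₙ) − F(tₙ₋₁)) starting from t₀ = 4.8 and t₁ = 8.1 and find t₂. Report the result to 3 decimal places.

F(4.8) = -14.96000, F(8.1) = 27.61000
t₂ = 8.10000 − 27.61000·(8.10000 − 4.80000) / (27.61000 − (-14.96000)) = 8.10000 − (91.11300)/(42.57000) = 5.95969

5.960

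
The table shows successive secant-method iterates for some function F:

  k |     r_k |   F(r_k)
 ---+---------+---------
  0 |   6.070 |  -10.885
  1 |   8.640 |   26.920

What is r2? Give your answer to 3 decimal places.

r2 = 8.640 − 26.920·(8.640 − 6.070) / (26.920 − (-10.885))
   = 8.640 − (69.18440)/(37.80500) = 6.80997

6.810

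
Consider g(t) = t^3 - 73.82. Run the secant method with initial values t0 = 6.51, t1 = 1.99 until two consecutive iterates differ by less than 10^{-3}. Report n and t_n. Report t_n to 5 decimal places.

n = 8, t_n = 4.19493

g(6.51) = 202.0744510, g(1.99) = -65.9394010
t2 = 1.9900000 − (-65.9394010)·(-4.5200000)/(-268.0138520) = 3.1020548;  |Δ| = 1.1120548
g(3.1020548) = -43.9697206
t3 = 3.1020548 − (-43.9697206)·(1.1120548)/(21.9696804) = 5.3277012;  |Δ| = 2.2256464
g(5.3277012) = 77.4035998
t4 = 5.3277012 − 77.4035998·(2.2256464)/(121.3733204) = 3.9083362;  |Δ| = 1.4193650
g(3.9083362) = -14.1198059
t5 = 3.9083362 − (-14.1198059)·(-1.4193650)/(-91.5234057) = 4.1273092;  |Δ| = 0.2189730
g(4.1273092) = -3.5126020
t6 = 4.1273092 − (-3.5126020)·(0.2189730)/(10.6072039) = 4.1998227;  |Δ| = 0.0725135
g(4.1998227) = 0.2586174
t7 = 4.1998227 − 0.2586174·(0.0725135)/(3.7712194) = 4.1948500;  |Δ| = 0.0049727
g(4.1948500) = -0.0042057
t8 = 4.1948500 − (-0.0042057)·(-0.0049727)/(-0.2628230) = 4.1949295;  |Δ| = 0.0000796
|t8 − t7| = 0.0000796 < 10^{-3}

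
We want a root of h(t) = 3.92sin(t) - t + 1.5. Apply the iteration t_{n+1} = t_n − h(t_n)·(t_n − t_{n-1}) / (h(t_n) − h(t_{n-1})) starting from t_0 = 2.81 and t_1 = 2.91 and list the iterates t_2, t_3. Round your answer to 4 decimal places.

h(2.81) = -0.033847, h(2.91) = -0.510250
t_2 = 2.910000 − (-0.510250)·(2.910000 − 2.810000) / (-0.510250 − (-0.033847)) = 2.910000 − (-0.051025)/(-0.476404) = 2.802895
h(2.802895) = -0.000442
t_3 = 2.802895 − (-0.000442)·(2.802895 − 2.910000) / (-0.000442 − (-0.510250)) = 2.802895 − (0.000047)/(0.509809) = 2.802803

2.8029, 2.8028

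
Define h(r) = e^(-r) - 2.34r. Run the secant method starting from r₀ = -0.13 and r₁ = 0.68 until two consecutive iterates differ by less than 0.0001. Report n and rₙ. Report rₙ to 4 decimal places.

n = 5, rₙ = 0.3126

h(-0.13) = 1.443028, h(0.68) = -1.084583
r₂ = 0.680000 − (-1.084583)·(0.810000)/(-2.527611) = 0.332434;  |Δ| = 0.347566
h(0.332434) = -0.060719
r₃ = 0.332434 − (-0.060719)·(-0.347566)/(1.023864) = 0.311822;  |Δ| = 0.020612
h(0.311822) = 0.002449
r₄ = 0.311822 − 0.002449·(-0.020612)/(0.063168) = 0.312621;  |Δ| = 0.000799
h(0.312621) = -0.000006
r₅ = 0.312621 − (-0.000006)·(0.000799)/(-0.002455) = 0.312619;  |Δ| = 0.000002
|r₅ − r₄| = 0.000002 < 0.0001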